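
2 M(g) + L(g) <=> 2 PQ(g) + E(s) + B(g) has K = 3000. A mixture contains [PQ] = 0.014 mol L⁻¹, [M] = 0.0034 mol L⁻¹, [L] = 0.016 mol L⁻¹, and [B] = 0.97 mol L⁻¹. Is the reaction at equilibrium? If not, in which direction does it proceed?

to the right

(E is a pure solid — omitted from Q.)
Q = [PQ]²·[B] / ([M]²·[L]) = (0.014)²·(0.97) / ((0.0034)²·(0.016)) = 1000
Q = 1000 < K = 3000, so the forward reaction proceeds.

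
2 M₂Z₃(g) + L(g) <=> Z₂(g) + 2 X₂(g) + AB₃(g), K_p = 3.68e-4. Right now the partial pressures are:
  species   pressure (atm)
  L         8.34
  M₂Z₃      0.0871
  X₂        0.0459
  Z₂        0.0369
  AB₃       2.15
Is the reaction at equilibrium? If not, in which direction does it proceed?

reverse (toward reactants)

Q_p = P(Z₂)·P(X₂)²·P(AB₃) / (P(M₂Z₃)²·P(L)) = (0.0369)·(0.0459)²·(2.15) / ((0.0871)²·(8.34)) = 0.00264
Q_p = 0.00264 > K_p = 3.68e-4, so the reverse reaction proceeds.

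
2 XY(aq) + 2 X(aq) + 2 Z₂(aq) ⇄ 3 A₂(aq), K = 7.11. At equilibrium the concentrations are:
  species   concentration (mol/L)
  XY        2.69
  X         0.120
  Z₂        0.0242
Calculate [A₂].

[A₂] = 0.0757 mol/L

At equilibrium, K = [A₂]³ / ([XY]²·[X]²·[Z₂]²) = 7.11.
([A₂])³ / ((2.69)²·(0.120)²·(0.0242)²) = 7.11
[A₂]³ = 4.34e-4 ⇒ [A₂] = 0.0757 mol/L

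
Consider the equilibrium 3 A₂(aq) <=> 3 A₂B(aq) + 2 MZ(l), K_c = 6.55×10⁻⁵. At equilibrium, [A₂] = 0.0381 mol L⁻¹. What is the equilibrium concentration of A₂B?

[A₂B] = 0.00154 mol L⁻¹

(MZ is a pure liquid — omitted from K_c.)
At equilibrium, K_c = [A₂B]³ / [A₂]³ = 6.55×10⁻⁵.
([A₂B])³ / (0.0381)³ = 6.55×10⁻⁵
[A₂B]³ = 3.62×10⁻⁹ ⇒ [A₂B] = 0.00154 mol L⁻¹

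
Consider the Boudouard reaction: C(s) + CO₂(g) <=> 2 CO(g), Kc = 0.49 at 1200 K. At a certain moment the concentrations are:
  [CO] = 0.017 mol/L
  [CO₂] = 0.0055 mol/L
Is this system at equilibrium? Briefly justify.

(C is a pure solid — omitted from Qc.)
Qc = [CO]² / [CO₂] = (0.017)² / (0.0055) = 0.053
Qc = 0.053 < Kc = 0.49: net forward reaction.

no; Q < K, reaction proceeds forward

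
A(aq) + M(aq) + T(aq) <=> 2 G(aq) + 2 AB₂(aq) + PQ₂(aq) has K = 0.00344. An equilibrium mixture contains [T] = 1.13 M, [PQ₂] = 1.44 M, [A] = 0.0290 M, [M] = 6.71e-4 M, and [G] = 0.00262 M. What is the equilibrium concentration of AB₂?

At equilibrium, K = [G]²·[AB₂]²·[PQ₂] / ([A]·[M]·[T]) = 0.00344.
(0.00262)²·([AB₂])²·(1.44) / ((0.0290)·(6.71e-4)·(1.13)) = 0.00344
[AB₂]² = 0.00765 ⇒ [AB₂] = 0.0875 M

[AB₂] = 0.0875 M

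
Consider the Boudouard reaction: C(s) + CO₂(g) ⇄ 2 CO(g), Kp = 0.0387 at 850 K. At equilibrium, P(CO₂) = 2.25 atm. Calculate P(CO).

(C is a pure solid — omitted from Kp.)
At equilibrium, Kp = P(CO)² / P(CO₂) = 0.0387.
(P(CO))² / (2.25) = 0.0387
P(CO)² = 0.0871 ⇒ P(CO) = 0.295 atm

P(CO) = 0.295 atm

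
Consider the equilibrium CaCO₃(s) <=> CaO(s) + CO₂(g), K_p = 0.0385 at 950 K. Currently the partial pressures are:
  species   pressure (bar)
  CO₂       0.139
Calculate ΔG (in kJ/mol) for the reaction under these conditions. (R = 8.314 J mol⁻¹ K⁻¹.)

ΔG = 10.1 kJ/mol

(CaCO₃, CaO are pure solids — omitted from Q_p.)
Q_p = P(CO₂) = 0.139
ΔG = RT ln(Q_p/K_p) = (8.314 J mol⁻¹ K⁻¹)(950 K) × ln(0.139/0.0385)
   = (7.898 kJ/mol)(1.284) = 10.1 kJ/mol
ΔG > 0, so the forward reaction is non-spontaneous (proceeds in reverse).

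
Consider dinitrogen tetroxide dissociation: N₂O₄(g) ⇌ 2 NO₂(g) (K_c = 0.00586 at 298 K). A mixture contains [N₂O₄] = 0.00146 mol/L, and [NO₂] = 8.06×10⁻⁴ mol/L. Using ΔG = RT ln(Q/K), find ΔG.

Q_c = [NO₂]² / [N₂O₄] = (8.06×10⁻⁴)² / (0.00146) = 4.45×10⁻⁴
ΔG = RT ln(Q_c/K_c) = (8.314 J mol⁻¹ K⁻¹)(298 K) × ln(4.45×10⁻⁴/0.00586)
   = (2.478 kJ/mol)(-2.578) = -6.39 kJ/mol
ΔG < 0, so the forward reaction is spontaneous (proceeds forward).

ΔG = -6.39 kJ/mol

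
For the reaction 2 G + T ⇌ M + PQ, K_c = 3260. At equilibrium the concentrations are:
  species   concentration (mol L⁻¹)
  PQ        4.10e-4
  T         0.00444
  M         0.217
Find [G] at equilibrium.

At equilibrium, K_c = [M]·[PQ] / ([G]²·[T]) = 3260.
(0.217)·(4.10e-4) / (([G])²·(0.00444)) = 3260
[G]² = 6.15e-6 ⇒ [G] = 0.00248 mol L⁻¹

[G] = 0.00248 mol L⁻¹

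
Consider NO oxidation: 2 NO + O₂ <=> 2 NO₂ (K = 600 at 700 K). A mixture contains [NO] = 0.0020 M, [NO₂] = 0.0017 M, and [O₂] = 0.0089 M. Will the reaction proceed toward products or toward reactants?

forward (toward products)

Q = [NO₂]² / ([NO]²·[O₂]) = (0.0017)² / ((0.0020)²·(0.0089)) = 81
Q = 81 < K = 600, so the forward reaction proceeds.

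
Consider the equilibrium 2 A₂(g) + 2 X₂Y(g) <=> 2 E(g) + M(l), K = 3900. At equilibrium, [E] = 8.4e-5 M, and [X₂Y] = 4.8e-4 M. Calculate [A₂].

(M is a pure liquid — omitted from K.)
At equilibrium, K = [E]² / ([A₂]²·[X₂Y]²) = 3900.
(8.4e-5)² / (([A₂])²·(4.8e-4)²) = 3900
[A₂]² = 7.85e-6 ⇒ [A₂] = 0.0028 M

[A₂] = 0.0028 M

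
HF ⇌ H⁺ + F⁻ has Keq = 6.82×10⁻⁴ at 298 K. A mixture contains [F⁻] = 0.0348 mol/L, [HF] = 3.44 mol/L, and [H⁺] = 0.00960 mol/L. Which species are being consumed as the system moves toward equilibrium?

HF (reactants)

Q = [H⁺]·[F⁻] / [HF] = (0.00960)·(0.0348) / (3.44) = 9.71×10⁻⁵
Q = 9.71×10⁻⁵ < Keq = 6.82×10⁻⁴: net forward reaction.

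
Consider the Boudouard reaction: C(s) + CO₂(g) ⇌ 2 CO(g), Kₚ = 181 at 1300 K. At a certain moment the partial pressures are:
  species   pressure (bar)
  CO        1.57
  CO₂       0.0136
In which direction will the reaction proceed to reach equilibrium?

no net change (already at equilibrium)

(C is a pure solid — omitted from Qₚ.)
Qₚ = P(CO)² / P(CO₂) = (1.57)² / (0.0136) = 181
Qₚ = 181 = Kₚ, so the system is already at equilibrium.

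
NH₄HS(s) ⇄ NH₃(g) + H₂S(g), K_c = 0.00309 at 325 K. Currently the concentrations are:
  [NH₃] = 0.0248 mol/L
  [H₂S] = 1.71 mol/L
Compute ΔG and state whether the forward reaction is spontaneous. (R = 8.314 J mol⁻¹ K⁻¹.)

ΔG = 7.08 kJ/mol; the forward reaction is non-spontaneous

(NH₄HS is a pure solid — omitted from Q_c.)
Q_c = [NH₃]·[H₂S] = (0.0248)·(1.71) = 0.0424
ΔG = RT ln(Q_c/K_c) = (8.314 J mol⁻¹ K⁻¹)(325 K) × ln(0.0424/0.00309)
   = (2.702 kJ/mol)(2.619) = 7.08 kJ/mol
ΔG > 0, so the forward reaction is non-spontaneous (proceeds in reverse).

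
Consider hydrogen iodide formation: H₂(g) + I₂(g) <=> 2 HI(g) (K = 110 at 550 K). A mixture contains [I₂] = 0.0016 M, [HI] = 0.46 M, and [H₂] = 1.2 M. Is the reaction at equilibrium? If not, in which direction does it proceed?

Q = [HI]² / ([H₂]·[I₂]) = (0.46)² / ((1.2)·(0.0016)) = 110
Q = 110 = K, so the system is already at equilibrium.

at equilibrium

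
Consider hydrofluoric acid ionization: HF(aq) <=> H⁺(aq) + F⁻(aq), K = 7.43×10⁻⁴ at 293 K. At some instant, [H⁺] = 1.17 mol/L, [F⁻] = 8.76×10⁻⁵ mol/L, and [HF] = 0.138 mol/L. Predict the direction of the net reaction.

Q = [H⁺]·[F⁻] / [HF] = (1.17)·(8.76×10⁻⁵) / (0.138) = 7.43×10⁻⁴
Q = 7.43×10⁻⁴ = K, so the system is already at equilibrium.

no net change (already at equilibrium)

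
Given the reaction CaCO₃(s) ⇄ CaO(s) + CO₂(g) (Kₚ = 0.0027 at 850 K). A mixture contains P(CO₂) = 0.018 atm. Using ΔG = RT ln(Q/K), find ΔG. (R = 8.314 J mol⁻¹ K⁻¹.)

(CaCO₃, CaO are pure solids — omitted from Qₚ.)
Qₚ = P(CO₂) = 0.0180
ΔG = RT ln(Qₚ/Kₚ) = (8.314 J mol⁻¹ K⁻¹)(850 K) × ln(0.0180/0.0027)
   = (7.067 kJ/mol)(1.897) = 13.4 kJ/mol
ΔG > 0, so the forward reaction is non-spontaneous (proceeds in reverse).

ΔG = 13.4 kJ/mol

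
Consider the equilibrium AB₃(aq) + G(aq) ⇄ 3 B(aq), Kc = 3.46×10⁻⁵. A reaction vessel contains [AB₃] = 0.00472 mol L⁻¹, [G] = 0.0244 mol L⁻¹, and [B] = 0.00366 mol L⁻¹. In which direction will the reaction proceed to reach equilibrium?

in the reverse direction

Qc = [B]³ / ([AB₃]·[G]) = (0.00366)³ / ((0.00472)·(0.0244)) = 4.26×10⁻⁴
Qc = 4.26×10⁻⁴ > Kc = 3.46×10⁻⁵, so the reverse reaction proceeds.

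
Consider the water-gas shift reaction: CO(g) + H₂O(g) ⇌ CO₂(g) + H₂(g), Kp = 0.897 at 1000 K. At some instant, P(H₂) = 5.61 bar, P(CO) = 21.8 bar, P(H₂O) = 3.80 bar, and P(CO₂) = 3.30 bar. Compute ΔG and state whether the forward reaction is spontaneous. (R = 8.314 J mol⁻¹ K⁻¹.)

Qp = P(CO₂)·P(H₂) / (P(CO)·P(H₂O)) = (3.30)·(5.61) / ((21.8)·(3.80)) = 0.223
ΔG = RT ln(Qp/Kp) = (8.314 J mol⁻¹ K⁻¹)(1000 K) × ln(0.223/0.897)
   = (8.314 kJ/mol)(-1.392) = -11.6 kJ/mol
ΔG < 0, so the forward reaction is spontaneous (proceeds forward).

ΔG = -11.6 kJ/mol; the forward reaction is spontaneous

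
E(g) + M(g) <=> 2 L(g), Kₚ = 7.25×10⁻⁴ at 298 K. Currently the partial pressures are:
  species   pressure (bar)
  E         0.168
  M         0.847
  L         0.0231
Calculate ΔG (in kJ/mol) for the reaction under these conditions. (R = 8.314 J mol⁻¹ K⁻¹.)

Qₚ = P(L)² / (P(E)·P(M)) = (0.0231)² / ((0.168)·(0.847)) = 0.00375
ΔG = RT ln(Qₚ/Kₚ) = (8.314 J mol⁻¹ K⁻¹)(298 K) × ln(0.00375/7.25×10⁻⁴)
   = (2.478 kJ/mol)(1.643) = 4.07 kJ/mol
ΔG > 0, so the forward reaction is non-spontaneous (proceeds in reverse).

ΔG = 4.07 kJ/mol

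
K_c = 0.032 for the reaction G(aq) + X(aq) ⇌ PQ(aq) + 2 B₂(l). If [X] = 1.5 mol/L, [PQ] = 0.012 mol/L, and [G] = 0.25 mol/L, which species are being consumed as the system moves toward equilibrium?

none (at equilibrium)

(B₂ is a pure liquid — omitted from Q_c.)
Q_c = [PQ] / ([G]·[X]) = (0.012) / ((0.25)·(1.5)) = 0.032
Q_c = 0.032 = K_c; the system is at equilibrium.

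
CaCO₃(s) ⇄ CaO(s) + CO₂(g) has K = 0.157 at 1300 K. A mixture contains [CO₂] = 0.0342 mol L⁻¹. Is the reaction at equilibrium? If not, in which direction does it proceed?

(CaCO₃, CaO are pure solids — omitted from Q.)
Q = [CO₂] = 0.0342
Q = 0.0342 < K = 0.157, so the forward reaction proceeds.

toward products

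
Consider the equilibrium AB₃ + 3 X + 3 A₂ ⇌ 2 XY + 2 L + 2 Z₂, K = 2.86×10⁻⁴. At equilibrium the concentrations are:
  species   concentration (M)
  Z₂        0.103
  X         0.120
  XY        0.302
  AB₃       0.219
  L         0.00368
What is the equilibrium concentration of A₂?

At equilibrium, K = [XY]²·[L]²·[Z₂]² / ([AB₃]·[X]³·[A₂]³) = 2.86×10⁻⁴.
(0.302)²·(0.00368)²·(0.103)² / ((0.219)·(0.120)³·([A₂])³) = 2.86×10⁻⁴
[A₂]³ = 0.121 ⇒ [A₂] = 0.495 M

[A₂] = 0.495 M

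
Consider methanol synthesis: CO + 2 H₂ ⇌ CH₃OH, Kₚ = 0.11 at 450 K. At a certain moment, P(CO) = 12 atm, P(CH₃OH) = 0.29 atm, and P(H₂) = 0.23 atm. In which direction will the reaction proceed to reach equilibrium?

to the left

Qₚ = P(CH₃OH) / (P(CO)·P(H₂)²) = (0.29) / ((12)·(0.23)²) = 0.46
Qₚ = 0.46 > Kₚ = 0.11, so the reverse reaction proceeds.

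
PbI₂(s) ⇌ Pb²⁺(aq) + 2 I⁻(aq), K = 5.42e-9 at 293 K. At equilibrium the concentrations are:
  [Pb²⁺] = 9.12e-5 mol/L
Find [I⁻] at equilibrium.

(PbI₂ is a pure solid — omitted from K.)
At equilibrium, K = [Pb²⁺]·[I⁻]² = 5.42e-9.
(9.12e-5)·([I⁻])² = 5.42e-9
[I⁻]² = 5.94e-5 ⇒ [I⁻] = 0.00771 mol/L

[I⁻] = 0.00771 mol/L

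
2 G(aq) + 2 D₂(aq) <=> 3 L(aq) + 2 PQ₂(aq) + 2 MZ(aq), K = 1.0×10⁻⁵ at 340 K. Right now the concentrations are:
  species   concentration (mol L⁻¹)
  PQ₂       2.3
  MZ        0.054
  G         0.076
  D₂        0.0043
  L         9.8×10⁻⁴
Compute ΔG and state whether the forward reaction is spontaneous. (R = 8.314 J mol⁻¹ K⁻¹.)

Q = [L]³·[PQ₂]²·[MZ]² / ([G]²·[D₂]²) = (9.8×10⁻⁴)³·(2.3)²·(0.054)² / ((0.076)²·(0.0043)²) = 1.36×10⁻⁴
ΔG = RT ln(Q/K) = (8.314 J mol⁻¹ K⁻¹)(340 K) × ln(1.36×10⁻⁴/1.0×10⁻⁵)
   = (2.827 kJ/mol)(2.610) = 7.38 kJ/mol
ΔG > 0, so the forward reaction is non-spontaneous (proceeds in reverse).

ΔG = 7.38 kJ/mol; the forward reaction is non-spontaneous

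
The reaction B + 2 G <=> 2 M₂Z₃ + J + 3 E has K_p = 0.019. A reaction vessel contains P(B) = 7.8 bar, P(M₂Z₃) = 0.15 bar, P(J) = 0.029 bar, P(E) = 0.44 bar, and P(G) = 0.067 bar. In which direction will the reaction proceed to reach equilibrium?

Q_p = P(M₂Z₃)²·P(J)·P(E)³ / (P(B)·P(G)²) = (0.15)²·(0.029)·(0.44)³ / ((7.8)·(0.067)²) = 0.0016
Q_p = 0.0016 < K_p = 0.019, so the forward reaction proceeds.

in the forward direction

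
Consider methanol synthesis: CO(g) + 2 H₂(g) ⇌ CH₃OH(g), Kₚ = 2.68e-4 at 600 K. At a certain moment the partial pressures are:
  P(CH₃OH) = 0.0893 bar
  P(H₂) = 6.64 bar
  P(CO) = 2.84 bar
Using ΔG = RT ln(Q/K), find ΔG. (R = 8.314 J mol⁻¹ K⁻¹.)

ΔG = 4.88 kJ/mol

Qₚ = P(CH₃OH) / (P(CO)·P(H₂)²) = (0.0893) / ((2.84)·(6.64)²) = 7.13e-4
ΔG = RT ln(Qₚ/Kₚ) = (8.314 J mol⁻¹ K⁻¹)(600 K) × ln(7.13e-4/2.68e-4)
   = (4.988 kJ/mol)(0.9785) = 4.88 kJ/mol
ΔG > 0, so the forward reaction is non-spontaneous (proceeds in reverse).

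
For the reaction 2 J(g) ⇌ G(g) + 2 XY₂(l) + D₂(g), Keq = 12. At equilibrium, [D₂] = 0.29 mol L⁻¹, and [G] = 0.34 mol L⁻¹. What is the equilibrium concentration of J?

(XY₂ is a pure liquid — omitted from Keq.)
At equilibrium, Keq = [G]·[D₂] / [J]² = 12.
(0.34)·(0.29) / ([J])² = 12
[J]² = 0.00822 ⇒ [J] = 0.091 mol L⁻¹

[J] = 0.091 mol L⁻¹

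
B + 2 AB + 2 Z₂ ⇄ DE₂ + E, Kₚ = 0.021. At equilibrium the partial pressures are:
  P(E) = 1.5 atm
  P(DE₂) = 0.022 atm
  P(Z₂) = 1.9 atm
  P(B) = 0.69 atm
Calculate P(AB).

At equilibrium, Kₚ = P(DE₂)·P(E) / (P(B)·P(AB)²·P(Z₂)²) = 0.021.
(0.022)·(1.5) / ((0.69)·(P(AB))²·(1.9)²) = 0.021
P(AB)² = 0.631 ⇒ P(AB) = 0.79 atm

P(AB) = 0.79 atm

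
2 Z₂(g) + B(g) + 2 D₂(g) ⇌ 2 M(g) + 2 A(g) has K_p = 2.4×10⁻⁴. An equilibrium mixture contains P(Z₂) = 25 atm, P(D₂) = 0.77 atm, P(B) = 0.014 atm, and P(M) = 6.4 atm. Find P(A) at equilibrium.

At equilibrium, K_p = P(M)²·P(A)² / (P(Z₂)²·P(B)·P(D₂)²) = 2.4×10⁻⁴.
(6.4)²·(P(A))² / ((25)²·(0.014)·(0.77)²) = 2.4×10⁻⁴
P(A)² = 3.04×10⁻⁵ ⇒ P(A) = 0.0055 atm

P(A) = 0.0055 atm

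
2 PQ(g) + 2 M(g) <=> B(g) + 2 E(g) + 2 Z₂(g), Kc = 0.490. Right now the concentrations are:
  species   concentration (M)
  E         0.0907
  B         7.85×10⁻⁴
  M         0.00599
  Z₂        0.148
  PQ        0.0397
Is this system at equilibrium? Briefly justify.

Qc = [B]·[E]²·[Z₂]² / ([PQ]²·[M]²) = (7.85×10⁻⁴)·(0.0907)²·(0.148)² / ((0.0397)²·(0.00599)²) = 2.50
Qc = 2.50 > Kc = 0.490: net reverse reaction.

no; Q > K, reaction proceeds in reverse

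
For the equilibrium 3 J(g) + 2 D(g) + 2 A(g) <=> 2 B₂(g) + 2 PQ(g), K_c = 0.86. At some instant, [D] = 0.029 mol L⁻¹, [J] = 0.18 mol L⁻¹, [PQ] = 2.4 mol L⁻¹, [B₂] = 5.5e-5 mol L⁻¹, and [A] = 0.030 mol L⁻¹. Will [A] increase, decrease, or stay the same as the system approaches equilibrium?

Q_c = [B₂]²·[PQ]² / ([J]³·[D]²·[A]²) = (5.5e-5)²·(2.4)² / ((0.18)³·(0.029)²·(0.030)²) = 3.9
Q_c = 3.9 > K_c = 0.86: net reverse reaction.
A is a reactant, so it increases.

increase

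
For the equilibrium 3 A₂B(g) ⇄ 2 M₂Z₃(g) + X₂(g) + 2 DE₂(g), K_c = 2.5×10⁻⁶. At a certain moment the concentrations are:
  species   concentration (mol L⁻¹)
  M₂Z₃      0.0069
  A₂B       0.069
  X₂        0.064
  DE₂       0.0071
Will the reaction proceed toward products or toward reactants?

Q_c = [M₂Z₃]²·[X₂]·[DE₂]² / [A₂B]³ = (0.0069)²·(0.064)·(0.0071)² / (0.069)³ = 4.7×10⁻⁷
Q_c = 4.7×10⁻⁷ < K_c = 2.5×10⁻⁶, so the forward reaction proceeds.

in the forward direction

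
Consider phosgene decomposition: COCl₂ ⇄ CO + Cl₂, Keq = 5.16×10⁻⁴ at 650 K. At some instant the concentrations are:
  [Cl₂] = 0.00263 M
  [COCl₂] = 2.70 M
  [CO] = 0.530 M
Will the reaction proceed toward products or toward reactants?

no net change (already at equilibrium)

Q = [CO]·[Cl₂] / [COCl₂] = (0.530)·(0.00263) / (2.70) = 5.16×10⁻⁴
Q = 5.16×10⁻⁴ = Keq, so the system is already at equilibrium.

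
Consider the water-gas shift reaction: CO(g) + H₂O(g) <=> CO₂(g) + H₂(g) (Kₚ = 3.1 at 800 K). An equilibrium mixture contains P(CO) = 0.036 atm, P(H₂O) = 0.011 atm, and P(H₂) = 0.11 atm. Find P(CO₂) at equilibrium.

At equilibrium, Kₚ = P(CO₂)·P(H₂) / (P(CO)·P(H₂O)) = 3.1.
(P(CO₂))·(0.11) / ((0.036)·(0.011)) = 3.1
P(CO₂) = 0.0112 = 0.011 atm

P(CO₂) = 0.011 atm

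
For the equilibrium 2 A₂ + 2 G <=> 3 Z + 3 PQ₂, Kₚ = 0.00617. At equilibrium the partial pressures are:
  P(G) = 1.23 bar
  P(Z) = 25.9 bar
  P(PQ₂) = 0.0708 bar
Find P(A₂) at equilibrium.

P(A₂) = 25.7 bar

At equilibrium, Kₚ = P(Z)³·P(PQ₂)³ / (P(A₂)²·P(G)²) = 0.00617.
(25.9)³·(0.0708)³ / ((P(A₂))²·(1.23)²) = 0.00617
P(A₂)² = 661 ⇒ P(A₂) = 25.7 bar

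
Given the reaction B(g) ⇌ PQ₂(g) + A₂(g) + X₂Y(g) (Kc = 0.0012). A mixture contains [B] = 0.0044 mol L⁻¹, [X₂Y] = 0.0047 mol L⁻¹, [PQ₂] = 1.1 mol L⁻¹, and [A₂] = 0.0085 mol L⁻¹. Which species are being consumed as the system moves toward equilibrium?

Qc = [PQ₂]·[A₂]·[X₂Y] / [B] = (1.1)·(0.0085)·(0.0047) / (0.0044) = 0.010
Qc = 0.010 > Kc = 0.0012: net reverse reaction.

PQ₂, A₂, X₂Y (products)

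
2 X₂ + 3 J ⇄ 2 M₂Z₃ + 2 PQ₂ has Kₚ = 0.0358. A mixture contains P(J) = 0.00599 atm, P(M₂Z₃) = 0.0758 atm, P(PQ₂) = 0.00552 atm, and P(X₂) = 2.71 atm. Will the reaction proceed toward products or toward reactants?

Qₚ = P(M₂Z₃)²·P(PQ₂)² / (P(X₂)²·P(J)³) = (0.0758)²·(0.00552)² / ((2.71)²·(0.00599)³) = 0.111
Qₚ = 0.111 > Kₚ = 0.0358, so the reverse reaction proceeds.

reverse (toward reactants)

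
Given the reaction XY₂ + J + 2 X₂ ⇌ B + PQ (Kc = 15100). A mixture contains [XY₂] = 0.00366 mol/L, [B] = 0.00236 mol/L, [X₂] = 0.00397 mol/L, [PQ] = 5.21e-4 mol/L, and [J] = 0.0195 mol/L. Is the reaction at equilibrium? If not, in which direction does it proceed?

forward (toward products)

Qc = [B]·[PQ] / ([XY₂]·[J]·[X₂]²) = (0.00236)·(5.21e-4) / ((0.00366)·(0.0195)·(0.00397)²) = 1090
Qc = 1090 < Kc = 15100, so the forward reaction proceeds.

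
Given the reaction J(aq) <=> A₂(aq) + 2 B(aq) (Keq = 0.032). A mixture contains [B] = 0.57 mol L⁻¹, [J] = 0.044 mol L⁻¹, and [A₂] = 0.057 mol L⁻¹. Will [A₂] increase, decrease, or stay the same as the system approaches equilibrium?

decrease

Q = [A₂]·[B]² / [J] = (0.057)·(0.57)² / (0.044) = 0.42
Q = 0.42 > Keq = 0.032: net reverse reaction.
A₂ is a product, so it decreases.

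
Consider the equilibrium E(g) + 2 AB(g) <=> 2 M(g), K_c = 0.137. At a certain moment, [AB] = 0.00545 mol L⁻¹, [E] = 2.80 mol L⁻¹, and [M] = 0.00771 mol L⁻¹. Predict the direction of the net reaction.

Q_c = [M]² / ([E]·[AB]²) = (0.00771)² / ((2.80)·(0.00545)²) = 0.715
Q_c = 0.715 > K_c = 0.137, so the reverse reaction proceeds.

toward reactants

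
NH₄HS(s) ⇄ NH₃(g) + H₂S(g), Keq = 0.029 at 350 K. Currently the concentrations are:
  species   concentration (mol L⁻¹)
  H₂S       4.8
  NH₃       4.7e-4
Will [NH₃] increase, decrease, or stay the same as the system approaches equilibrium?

increase

(NH₄HS is a pure solid — omitted from Q.)
Q = [NH₃]·[H₂S] = (4.7e-4)·(4.8) = 0.0023
Q = 0.0023 < Keq = 0.029: net forward reaction.
NH₃ is a product, so it increases.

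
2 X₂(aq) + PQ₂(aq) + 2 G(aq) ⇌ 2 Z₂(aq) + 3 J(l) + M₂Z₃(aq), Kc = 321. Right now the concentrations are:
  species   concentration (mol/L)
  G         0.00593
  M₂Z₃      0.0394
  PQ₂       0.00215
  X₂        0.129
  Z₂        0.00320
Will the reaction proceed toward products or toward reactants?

at equilibrium

(J is a pure liquid — omitted from Qc.)
Qc = [Z₂]²·[M₂Z₃] / ([X₂]²·[PQ₂]·[G]²) = (0.00320)²·(0.0394) / ((0.129)²·(0.00215)·(0.00593)²) = 321
Qc = 321 = Kc, so the system is already at equilibrium.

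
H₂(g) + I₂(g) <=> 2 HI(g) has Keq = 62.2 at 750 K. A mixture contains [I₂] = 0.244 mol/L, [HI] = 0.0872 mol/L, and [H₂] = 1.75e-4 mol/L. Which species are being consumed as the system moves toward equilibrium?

Q = [HI]² / ([H₂]·[I₂]) = (0.0872)² / ((1.75e-4)·(0.244)) = 178
Q = 178 > Keq = 62.2: net reverse reaction.

HI (products)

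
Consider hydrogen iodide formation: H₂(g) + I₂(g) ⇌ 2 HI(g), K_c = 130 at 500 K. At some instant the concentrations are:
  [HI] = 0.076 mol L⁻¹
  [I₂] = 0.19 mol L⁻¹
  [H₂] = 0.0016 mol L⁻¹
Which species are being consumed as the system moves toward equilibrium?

Q_c = [HI]² / ([H₂]·[I₂]) = (0.076)² / ((0.0016)·(0.19)) = 19
Q_c = 19 < K_c = 130: net forward reaction.

H₂, I₂ (reactants)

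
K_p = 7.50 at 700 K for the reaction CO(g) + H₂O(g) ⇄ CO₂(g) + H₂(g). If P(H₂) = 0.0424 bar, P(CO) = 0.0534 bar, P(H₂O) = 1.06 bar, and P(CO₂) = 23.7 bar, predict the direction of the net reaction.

to the left

Q_p = P(CO₂)·P(H₂) / (P(CO)·P(H₂O)) = (23.7)·(0.0424) / ((0.0534)·(1.06)) = 17.8
Q_p = 17.8 > K_p = 7.50, so the reverse reaction proceeds.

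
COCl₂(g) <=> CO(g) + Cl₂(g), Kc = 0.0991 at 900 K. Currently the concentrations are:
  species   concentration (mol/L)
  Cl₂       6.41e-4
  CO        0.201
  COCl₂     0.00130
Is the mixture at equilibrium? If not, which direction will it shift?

yes, at equilibrium

Qc = [CO]·[Cl₂] / [COCl₂] = (0.201)·(6.41e-4) / (0.00130) = 0.0991
Qc = 0.0991 = Kc; the system is at equilibrium.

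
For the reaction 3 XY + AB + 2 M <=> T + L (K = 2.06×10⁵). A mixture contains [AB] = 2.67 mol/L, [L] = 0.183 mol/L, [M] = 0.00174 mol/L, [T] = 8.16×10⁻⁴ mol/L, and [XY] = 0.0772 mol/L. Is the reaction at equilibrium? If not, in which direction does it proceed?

forward (toward products)

Q = [T]·[L] / ([XY]³·[AB]·[M]²) = (8.16×10⁻⁴)·(0.183) / ((0.0772)³·(2.67)·(0.00174)²) = 40100
Q = 40100 < K = 2.06×10⁵, so the forward reaction proceeds.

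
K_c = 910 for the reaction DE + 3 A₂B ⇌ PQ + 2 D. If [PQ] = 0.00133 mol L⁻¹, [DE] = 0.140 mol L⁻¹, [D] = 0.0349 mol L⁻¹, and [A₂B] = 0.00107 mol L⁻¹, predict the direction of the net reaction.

Q_c = [PQ]·[D]² / ([DE]·[A₂B]³) = (0.00133)·(0.0349)² / ((0.140)·(0.00107)³) = 9450
Q_c = 9450 > K_c = 910, so the reverse reaction proceeds.

toward reactants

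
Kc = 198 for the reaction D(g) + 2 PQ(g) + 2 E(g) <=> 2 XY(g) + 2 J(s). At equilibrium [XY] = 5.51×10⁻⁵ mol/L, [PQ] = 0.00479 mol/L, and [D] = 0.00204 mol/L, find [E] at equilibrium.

(J is a pure solid — omitted from Kc.)
At equilibrium, Kc = [XY]² / ([D]·[PQ]²·[E]²) = 198.
(5.51×10⁻⁵)² / ((0.00204)·(0.00479)²·([E])²) = 198
[E]² = 3.28×10⁻⁴ ⇒ [E] = 0.0181 mol/L

[E] = 0.0181 mol/L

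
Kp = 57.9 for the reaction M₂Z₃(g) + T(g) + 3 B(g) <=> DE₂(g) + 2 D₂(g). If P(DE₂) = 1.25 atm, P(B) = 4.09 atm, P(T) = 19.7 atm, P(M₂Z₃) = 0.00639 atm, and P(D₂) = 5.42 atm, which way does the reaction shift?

toward products

Qp = P(DE₂)·P(D₂)² / (P(M₂Z₃)·P(T)·P(B)³) = (1.25)·(5.42)² / ((0.00639)·(19.7)·(4.09)³) = 4.26
Qp = 4.26 < Kp = 57.9, so the forward reaction proceeds.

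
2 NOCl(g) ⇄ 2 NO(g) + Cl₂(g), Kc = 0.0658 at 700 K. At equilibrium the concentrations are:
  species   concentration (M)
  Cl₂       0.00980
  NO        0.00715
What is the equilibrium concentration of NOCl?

At equilibrium, Kc = [NO]²·[Cl₂] / [NOCl]² = 0.0658.
(0.00715)²·(0.00980) / ([NOCl])² = 0.0658
[NOCl]² = 7.61×10⁻⁶ ⇒ [NOCl] = 0.00276 M

[NOCl] = 0.00276 M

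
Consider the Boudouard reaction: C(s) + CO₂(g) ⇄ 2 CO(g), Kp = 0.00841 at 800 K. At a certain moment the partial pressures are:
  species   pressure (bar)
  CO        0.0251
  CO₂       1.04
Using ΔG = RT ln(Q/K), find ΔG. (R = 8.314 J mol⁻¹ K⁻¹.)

ΔG = -17.5 kJ/mol

(C is a pure solid — omitted from Qp.)
Qp = P(CO)² / P(CO₂) = (0.0251)² / (1.04) = 6.06e-4
ΔG = RT ln(Qp/Kp) = (8.314 J mol⁻¹ K⁻¹)(800 K) × ln(6.06e-4/0.00841)
   = (6.651 kJ/mol)(-2.630) = -17.5 kJ/mol
ΔG < 0, so the forward reaction is spontaneous (proceeds forward).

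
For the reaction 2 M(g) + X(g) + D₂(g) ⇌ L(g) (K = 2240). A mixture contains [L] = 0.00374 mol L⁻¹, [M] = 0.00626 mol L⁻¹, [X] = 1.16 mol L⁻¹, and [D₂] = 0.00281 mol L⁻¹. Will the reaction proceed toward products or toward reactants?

Q = [L] / ([M]²·[X]·[D₂]) = (0.00374) / ((0.00626)²·(1.16)·(0.00281)) = 29300
Q = 29300 > K = 2240, so the reverse reaction proceeds.

to the left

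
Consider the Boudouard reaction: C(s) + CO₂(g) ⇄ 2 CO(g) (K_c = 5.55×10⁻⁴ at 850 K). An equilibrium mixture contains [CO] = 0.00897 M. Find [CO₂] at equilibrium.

[CO₂] = 0.145 M

(C is a pure solid — omitted from K_c.)
At equilibrium, K_c = [CO]² / [CO₂] = 5.55×10⁻⁴.
(0.00897)² / ([CO₂]) = 5.55×10⁻⁴
[CO₂] = 0.145 M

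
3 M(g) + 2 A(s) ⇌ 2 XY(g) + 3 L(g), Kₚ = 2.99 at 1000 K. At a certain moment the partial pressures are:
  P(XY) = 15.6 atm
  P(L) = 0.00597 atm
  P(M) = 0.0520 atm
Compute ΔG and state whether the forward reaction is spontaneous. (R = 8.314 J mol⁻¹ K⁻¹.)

(A is a pure solid — omitted from Qₚ.)
Qₚ = P(XY)²·P(L)³ / P(M)³ = (15.6)²·(0.00597)³ / (0.0520)³ = 0.368
ΔG = RT ln(Qₚ/Kₚ) = (8.314 J mol⁻¹ K⁻¹)(1000 K) × ln(0.368/2.99)
   = (8.314 kJ/mol)(-2.095) = -17.4 kJ/mol
ΔG < 0, so the forward reaction is spontaneous (proceeds forward).

ΔG = -17.4 kJ/mol; the forward reaction is spontaneous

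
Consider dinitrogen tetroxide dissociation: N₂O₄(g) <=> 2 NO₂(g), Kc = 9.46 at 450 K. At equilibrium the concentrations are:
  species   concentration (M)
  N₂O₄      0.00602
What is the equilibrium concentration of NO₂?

[NO₂] = 0.239 M

At equilibrium, Kc = [NO₂]² / [N₂O₄] = 9.46.
([NO₂])² / (0.00602) = 9.46
[NO₂]² = 0.0569 ⇒ [NO₂] = 0.239 M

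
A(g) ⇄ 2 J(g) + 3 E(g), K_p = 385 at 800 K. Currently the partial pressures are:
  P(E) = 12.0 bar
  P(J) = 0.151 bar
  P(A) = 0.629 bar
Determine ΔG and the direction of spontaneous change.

ΔG = -12.1 kJ/mol; the forward reaction is spontaneous

Q_p = P(J)²·P(E)³ / P(A) = (0.151)²·(12.0)³ / (0.629) = 62.6
ΔG = RT ln(Q_p/K_p) = (8.314 J mol⁻¹ K⁻¹)(800 K) × ln(62.6/385)
   = (6.651 kJ/mol)(-1.816) = -12.1 kJ/mol
ΔG < 0, so the forward reaction is spontaneous (proceeds forward).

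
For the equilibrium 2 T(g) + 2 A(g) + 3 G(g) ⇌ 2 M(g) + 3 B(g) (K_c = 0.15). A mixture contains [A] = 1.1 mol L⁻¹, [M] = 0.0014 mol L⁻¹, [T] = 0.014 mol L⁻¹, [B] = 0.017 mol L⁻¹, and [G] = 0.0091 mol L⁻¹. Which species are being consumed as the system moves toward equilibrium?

Q_c = [M]²·[B]³ / ([T]²·[A]²·[G]³) = (0.0014)²·(0.017)³ / ((0.014)²·(1.1)²·(0.0091)³) = 0.054
Q_c = 0.054 < K_c = 0.15: net forward reaction.

T, A, G (reactants)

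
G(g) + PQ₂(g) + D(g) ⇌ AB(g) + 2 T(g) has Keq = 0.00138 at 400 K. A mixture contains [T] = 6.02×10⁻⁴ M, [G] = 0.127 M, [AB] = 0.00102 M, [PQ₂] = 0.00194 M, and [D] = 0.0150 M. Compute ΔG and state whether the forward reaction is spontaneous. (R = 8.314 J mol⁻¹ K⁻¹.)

ΔG = -8.73 kJ/mol; the forward reaction is spontaneous

Q = [AB]·[T]² / ([G]·[PQ₂]·[D]) = (0.00102)·(6.02×10⁻⁴)² / ((0.127)·(0.00194)·(0.0150)) = 1.00×10⁻⁴
ΔG = RT ln(Q/Keq) = (8.314 J mol⁻¹ K⁻¹)(400 K) × ln(1.00×10⁻⁴/0.00138)
   = (3.326 kJ/mol)(-2.625) = -8.73 kJ/mol
ΔG < 0, so the forward reaction is spontaneous (proceeds forward).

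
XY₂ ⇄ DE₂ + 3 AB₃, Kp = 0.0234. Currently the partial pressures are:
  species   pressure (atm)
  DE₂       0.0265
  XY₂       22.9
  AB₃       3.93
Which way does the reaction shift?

toward reactants

Qp = P(DE₂)·P(AB₃)³ / P(XY₂) = (0.0265)·(3.93)³ / (22.9) = 0.0702
Qp = 0.0702 > Kp = 0.0234, so the reverse reaction proceeds.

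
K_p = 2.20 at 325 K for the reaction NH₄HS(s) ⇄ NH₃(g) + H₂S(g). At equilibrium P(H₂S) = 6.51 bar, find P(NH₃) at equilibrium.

P(NH₃) = 0.338 bar

(NH₄HS is a pure solid — omitted from K_p.)
At equilibrium, K_p = P(NH₃)·P(H₂S) = 2.20.
(P(NH₃))·(6.51) = 2.20
P(NH₃) = 0.338 bar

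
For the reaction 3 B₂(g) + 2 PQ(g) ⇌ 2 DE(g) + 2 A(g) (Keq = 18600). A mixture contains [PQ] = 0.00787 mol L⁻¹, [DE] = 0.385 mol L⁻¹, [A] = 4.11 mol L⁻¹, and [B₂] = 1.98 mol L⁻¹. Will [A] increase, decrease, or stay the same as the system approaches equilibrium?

Q = [DE]²·[A]² / ([B₂]³·[PQ]²) = (0.385)²·(4.11)² / ((1.98)³·(0.00787)²) = 5210
Q = 5210 < Keq = 18600: net forward reaction.
A is a product, so it increases.

increase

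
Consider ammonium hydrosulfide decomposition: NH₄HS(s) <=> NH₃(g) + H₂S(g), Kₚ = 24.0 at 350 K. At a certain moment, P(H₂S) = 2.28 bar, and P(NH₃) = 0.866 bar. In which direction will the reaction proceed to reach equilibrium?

(NH₄HS is a pure solid — omitted from Qₚ.)
Qₚ = P(NH₃)·P(H₂S) = (0.866)·(2.28) = 1.97
Qₚ = 1.97 < Kₚ = 24.0, so the forward reaction proceeds.

in the forward direction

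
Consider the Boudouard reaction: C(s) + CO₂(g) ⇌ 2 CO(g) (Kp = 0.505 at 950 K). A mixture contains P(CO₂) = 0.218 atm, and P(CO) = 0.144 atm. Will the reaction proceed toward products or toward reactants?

forward (toward products)

(C is a pure solid — omitted from Qp.)
Qp = P(CO)² / P(CO₂) = (0.144)² / (0.218) = 0.0951
Qp = 0.0951 < Kp = 0.505, so the forward reaction proceeds.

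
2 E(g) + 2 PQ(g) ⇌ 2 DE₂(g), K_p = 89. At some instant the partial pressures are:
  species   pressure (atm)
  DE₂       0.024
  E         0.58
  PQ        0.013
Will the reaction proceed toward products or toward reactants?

to the right

Q_p = P(DE₂)² / (P(E)²·P(PQ)²) = (0.024)² / ((0.58)²·(0.013)²) = 10
Q_p = 10 < K_p = 89, so the forward reaction proceeds.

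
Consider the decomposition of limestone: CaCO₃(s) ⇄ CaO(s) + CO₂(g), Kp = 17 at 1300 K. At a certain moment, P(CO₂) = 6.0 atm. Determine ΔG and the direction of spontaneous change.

(CaCO₃, CaO are pure solids — omitted from Qp.)
Qp = P(CO₂) = 6.00
ΔG = RT ln(Qp/Kp) = (8.314 J mol⁻¹ K⁻¹)(1300 K) × ln(6.00/17)
   = (10.81 kJ/mol)(-1.041) = -11.3 kJ/mol
ΔG < 0, so the forward reaction is spontaneous (proceeds forward).

ΔG = -11.3 kJ/mol; the forward reaction is spontaneous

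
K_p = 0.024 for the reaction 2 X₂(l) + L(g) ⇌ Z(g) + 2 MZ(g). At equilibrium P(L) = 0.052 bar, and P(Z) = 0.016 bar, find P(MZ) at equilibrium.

P(MZ) = 0.28 bar

(X₂ is a pure liquid — omitted from K_p.)
At equilibrium, K_p = P(Z)·P(MZ)² / P(L) = 0.024.
(0.016)·(P(MZ))² / (0.052) = 0.024
P(MZ)² = 0.0780 ⇒ P(MZ) = 0.28 bar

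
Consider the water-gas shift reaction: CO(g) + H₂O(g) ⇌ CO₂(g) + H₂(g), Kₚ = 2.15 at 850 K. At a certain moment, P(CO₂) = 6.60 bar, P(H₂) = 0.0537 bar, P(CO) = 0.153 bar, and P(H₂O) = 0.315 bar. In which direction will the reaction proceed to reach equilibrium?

reverse (toward reactants)

Qₚ = P(CO₂)·P(H₂) / (P(CO)·P(H₂O)) = (6.60)·(0.0537) / ((0.153)·(0.315)) = 7.35
Qₚ = 7.35 > Kₚ = 2.15, so the reverse reaction proceeds.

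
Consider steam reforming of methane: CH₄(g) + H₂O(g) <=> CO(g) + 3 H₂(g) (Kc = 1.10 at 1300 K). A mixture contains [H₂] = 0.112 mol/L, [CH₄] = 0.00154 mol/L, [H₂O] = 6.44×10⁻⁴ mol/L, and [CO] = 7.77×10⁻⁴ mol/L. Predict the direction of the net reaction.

neither direction; the system is at equilibrium

Qc = [CO]·[H₂]³ / ([CH₄]·[H₂O]) = (7.77×10⁻⁴)·(0.112)³ / ((0.00154)·(6.44×10⁻⁴)) = 1.10
Qc = 1.10 = Kc, so the system is already at equilibrium.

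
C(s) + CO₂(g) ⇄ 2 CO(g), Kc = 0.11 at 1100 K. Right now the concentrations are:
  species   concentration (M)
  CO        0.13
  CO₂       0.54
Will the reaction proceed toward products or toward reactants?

forward (toward products)

(C is a pure solid — omitted from Qc.)
Qc = [CO]² / [CO₂] = (0.13)² / (0.54) = 0.031
Qc = 0.031 < Kc = 0.11, so the forward reaction proceeds.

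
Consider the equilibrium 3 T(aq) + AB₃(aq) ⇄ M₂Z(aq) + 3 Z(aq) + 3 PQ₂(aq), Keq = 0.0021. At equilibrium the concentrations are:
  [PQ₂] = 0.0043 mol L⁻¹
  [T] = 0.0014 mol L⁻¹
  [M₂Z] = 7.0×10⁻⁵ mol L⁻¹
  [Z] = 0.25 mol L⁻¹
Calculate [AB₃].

At equilibrium, Keq = [M₂Z]·[Z]³·[PQ₂]³ / ([T]³·[AB₃]) = 0.0021.
(7.0×10⁻⁵)·(0.25)³·(0.0043)³ / ((0.0014)³·([AB₃])) = 0.0021
[AB₃] = 0.0151 = 0.015 mol L⁻¹

[AB₃] = 0.015 mol L⁻¹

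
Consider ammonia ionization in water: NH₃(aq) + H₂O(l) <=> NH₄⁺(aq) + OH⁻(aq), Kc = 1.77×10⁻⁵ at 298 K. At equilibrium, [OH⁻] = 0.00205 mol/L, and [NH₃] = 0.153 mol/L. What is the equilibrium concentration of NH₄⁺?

(H₂O is a pure liquid — omitted from Kc.)
At equilibrium, Kc = [NH₄⁺]·[OH⁻] / [NH₃] = 1.77×10⁻⁵.
([NH₄⁺])·(0.00205) / (0.153) = 1.77×10⁻⁵
[NH₄⁺] = 0.00132 mol/L

[NH₄⁺] = 0.00132 mol/L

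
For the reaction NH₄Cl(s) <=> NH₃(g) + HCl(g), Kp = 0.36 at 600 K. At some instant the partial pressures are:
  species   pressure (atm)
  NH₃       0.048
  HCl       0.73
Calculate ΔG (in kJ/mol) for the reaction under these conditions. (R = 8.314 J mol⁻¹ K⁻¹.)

ΔG = -11.6 kJ/mol

(NH₄Cl is a pure solid — omitted from Qp.)
Qp = P(NH₃)·P(HCl) = (0.048)·(0.73) = 0.0350
ΔG = RT ln(Qp/Kp) = (8.314 J mol⁻¹ K⁻¹)(600 K) × ln(0.0350/0.36)
   = (4.988 kJ/mol)(-2.331) = -11.6 kJ/mol
ΔG < 0, so the forward reaction is spontaneous (proceeds forward).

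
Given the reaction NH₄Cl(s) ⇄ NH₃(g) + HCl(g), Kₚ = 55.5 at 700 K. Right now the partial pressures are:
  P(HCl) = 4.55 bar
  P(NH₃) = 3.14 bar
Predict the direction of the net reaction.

to the right

(NH₄Cl is a pure solid — omitted from Qₚ.)
Qₚ = P(NH₃)·P(HCl) = (3.14)·(4.55) = 14.3
Qₚ = 14.3 < Kₚ = 55.5, so the forward reaction proceeds.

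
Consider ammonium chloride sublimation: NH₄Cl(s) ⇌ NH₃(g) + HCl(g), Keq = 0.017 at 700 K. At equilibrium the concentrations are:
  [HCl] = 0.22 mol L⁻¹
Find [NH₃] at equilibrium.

(NH₄Cl is a pure solid — omitted from Keq.)
At equilibrium, Keq = [NH₃]·[HCl] = 0.017.
([NH₃])·(0.22) = 0.017
[NH₃] = 0.0773 = 0.077 mol L⁻¹

[NH₃] = 0.077 mol L⁻¹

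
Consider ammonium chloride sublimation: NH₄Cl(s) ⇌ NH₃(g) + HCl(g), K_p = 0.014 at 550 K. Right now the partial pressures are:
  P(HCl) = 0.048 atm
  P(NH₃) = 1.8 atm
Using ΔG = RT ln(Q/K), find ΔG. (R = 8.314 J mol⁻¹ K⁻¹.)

(NH₄Cl is a pure solid — omitted from Q_p.)
Q_p = P(NH₃)·P(HCl) = (1.8)·(0.048) = 0.0864
ΔG = RT ln(Q_p/K_p) = (8.314 J mol⁻¹ K⁻¹)(550 K) × ln(0.0864/0.014)
   = (4.573 kJ/mol)(1.820) = 8.32 kJ/mol
ΔG > 0, so the forward reaction is non-spontaneous (proceeds in reverse).

ΔG = 8.32 kJ/mol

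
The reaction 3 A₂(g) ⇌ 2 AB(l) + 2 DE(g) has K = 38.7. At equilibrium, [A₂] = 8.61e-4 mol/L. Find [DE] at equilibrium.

(AB is a pure liquid — omitted from K.)
At equilibrium, K = [DE]² / [A₂]³ = 38.7.
([DE])² / (8.61e-4)³ = 38.7
[DE]² = 2.47e-8 ⇒ [DE] = 1.57e-4 mol/L

[DE] = 1.57e-4 mol/L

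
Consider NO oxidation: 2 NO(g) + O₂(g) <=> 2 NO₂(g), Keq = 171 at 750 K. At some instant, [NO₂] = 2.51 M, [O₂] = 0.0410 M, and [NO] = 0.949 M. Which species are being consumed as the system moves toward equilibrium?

none (at equilibrium)

Q = [NO₂]² / ([NO]²·[O₂]) = (2.51)² / ((0.949)²·(0.0410)) = 171
Q = 171 = Keq; the system is at equilibrium.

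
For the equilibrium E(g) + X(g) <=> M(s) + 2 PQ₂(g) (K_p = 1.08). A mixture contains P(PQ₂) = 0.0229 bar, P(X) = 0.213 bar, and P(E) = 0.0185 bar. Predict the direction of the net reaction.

(M is a pure solid — omitted from Q_p.)
Q_p = P(PQ₂)² / (P(E)·P(X)) = (0.0229)² / ((0.0185)·(0.213)) = 0.133
Q_p = 0.133 < K_p = 1.08, so the forward reaction proceeds.

forward (toward products)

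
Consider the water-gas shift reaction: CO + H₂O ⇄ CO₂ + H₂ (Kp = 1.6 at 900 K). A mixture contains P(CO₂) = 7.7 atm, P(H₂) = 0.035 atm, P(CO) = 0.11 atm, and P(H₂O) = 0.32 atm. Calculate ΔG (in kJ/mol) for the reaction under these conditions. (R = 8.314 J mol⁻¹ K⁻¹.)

Qp = P(CO₂)·P(H₂) / (P(CO)·P(H₂O)) = (7.7)·(0.035) / ((0.11)·(0.32)) = 7.66
ΔG = RT ln(Qp/Kp) = (8.314 J mol⁻¹ K⁻¹)(900 K) × ln(7.66/1.6)
   = (7.483 kJ/mol)(1.566) = 11.7 kJ/mol
ΔG > 0, so the forward reaction is non-spontaneous (proceeds in reverse).

ΔG = 11.7 kJ/mol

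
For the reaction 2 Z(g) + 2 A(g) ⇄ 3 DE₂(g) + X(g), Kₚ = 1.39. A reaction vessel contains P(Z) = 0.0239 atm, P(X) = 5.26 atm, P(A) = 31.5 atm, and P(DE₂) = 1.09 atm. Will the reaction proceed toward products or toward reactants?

in the reverse direction

Qₚ = P(DE₂)³·P(X) / (P(Z)²·P(A)²) = (1.09)³·(5.26) / ((0.0239)²·(31.5)²) = 12.0
Qₚ = 12.0 > Kₚ = 1.39, so the reverse reaction proceeds.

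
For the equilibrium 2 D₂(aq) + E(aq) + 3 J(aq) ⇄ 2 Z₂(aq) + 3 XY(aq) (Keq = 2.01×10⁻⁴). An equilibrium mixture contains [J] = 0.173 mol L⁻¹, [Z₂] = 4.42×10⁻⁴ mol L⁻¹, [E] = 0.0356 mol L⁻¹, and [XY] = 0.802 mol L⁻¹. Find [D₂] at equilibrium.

At equilibrium, Keq = [Z₂]²·[XY]³ / ([D₂]²·[E]·[J]³) = 2.01×10⁻⁴.
(4.42×10⁻⁴)²·(0.802)³ / (([D₂])²·(0.0356)·(0.173)³) = 2.01×10⁻⁴
[D₂]² = 2.72 ⇒ [D₂] = 1.65 mol L⁻¹

[D₂] = 1.65 mol L⁻¹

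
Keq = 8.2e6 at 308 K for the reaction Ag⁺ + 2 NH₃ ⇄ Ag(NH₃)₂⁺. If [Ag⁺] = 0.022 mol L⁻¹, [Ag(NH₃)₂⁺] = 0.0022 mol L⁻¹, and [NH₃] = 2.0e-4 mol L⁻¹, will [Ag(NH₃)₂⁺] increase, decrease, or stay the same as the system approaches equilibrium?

Q = [Ag(NH₃)₂⁺] / ([Ag⁺]·[NH₃]²) = (0.0022) / ((0.022)·(2.0e-4)²) = 2.5e6
Q = 2.5e6 < Keq = 8.2e6: net forward reaction.
Ag(NH₃)₂⁺ is a product, so it increases.

increase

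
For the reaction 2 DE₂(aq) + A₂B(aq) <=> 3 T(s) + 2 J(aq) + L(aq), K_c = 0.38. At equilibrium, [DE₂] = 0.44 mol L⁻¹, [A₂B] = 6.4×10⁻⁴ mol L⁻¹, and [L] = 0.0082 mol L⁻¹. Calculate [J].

(T is a pure solid — omitted from K_c.)
At equilibrium, K_c = [J]²·[L] / ([DE₂]²·[A₂B]) = 0.38.
([J])²·(0.0082) / ((0.44)²·(6.4×10⁻⁴)) = 0.38
[J]² = 0.00574 ⇒ [J] = 0.076 mol L⁻¹

[J] = 0.076 mol L⁻¹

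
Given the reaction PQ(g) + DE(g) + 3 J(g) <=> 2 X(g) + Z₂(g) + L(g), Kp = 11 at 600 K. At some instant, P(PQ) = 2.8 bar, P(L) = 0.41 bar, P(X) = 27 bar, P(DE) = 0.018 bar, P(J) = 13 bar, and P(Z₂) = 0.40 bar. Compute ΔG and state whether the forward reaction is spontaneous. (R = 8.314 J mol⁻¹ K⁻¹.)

ΔG = -11.6 kJ/mol; the forward reaction is spontaneous

Qp = P(X)²·P(Z₂)·P(L) / (P(PQ)·P(DE)·P(J)³) = (27)²·(0.40)·(0.41) / ((2.8)·(0.018)·(13)³) = 1.08
ΔG = RT ln(Qp/Kp) = (8.314 J mol⁻¹ K⁻¹)(600 K) × ln(1.08/11)
   = (4.988 kJ/mol)(-2.321) = -11.6 kJ/mol
ΔG < 0, so the forward reaction is spontaneous (proceeds forward).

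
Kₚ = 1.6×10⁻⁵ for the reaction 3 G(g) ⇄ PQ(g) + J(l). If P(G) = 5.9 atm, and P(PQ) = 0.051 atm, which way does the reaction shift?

reverse (toward reactants)

(J is a pure liquid — omitted from Qₚ.)
Qₚ = P(PQ) / P(G)³ = (0.051) / (5.9)³ = 2.5×10⁻⁴
Qₚ = 2.5×10⁻⁴ > Kₚ = 1.6×10⁻⁵, so the reverse reaction proceeds.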